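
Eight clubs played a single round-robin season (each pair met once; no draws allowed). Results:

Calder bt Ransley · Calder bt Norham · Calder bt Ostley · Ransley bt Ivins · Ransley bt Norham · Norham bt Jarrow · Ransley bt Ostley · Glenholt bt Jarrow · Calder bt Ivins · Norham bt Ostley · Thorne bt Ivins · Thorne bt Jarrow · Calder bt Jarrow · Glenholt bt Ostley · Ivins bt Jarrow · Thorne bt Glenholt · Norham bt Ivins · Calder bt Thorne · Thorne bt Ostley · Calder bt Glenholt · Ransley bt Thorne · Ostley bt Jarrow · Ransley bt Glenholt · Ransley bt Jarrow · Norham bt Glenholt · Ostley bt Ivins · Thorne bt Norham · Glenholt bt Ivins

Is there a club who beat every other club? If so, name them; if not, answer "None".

Calder

Calder has 7 wins out of 7 opponents — a perfect record.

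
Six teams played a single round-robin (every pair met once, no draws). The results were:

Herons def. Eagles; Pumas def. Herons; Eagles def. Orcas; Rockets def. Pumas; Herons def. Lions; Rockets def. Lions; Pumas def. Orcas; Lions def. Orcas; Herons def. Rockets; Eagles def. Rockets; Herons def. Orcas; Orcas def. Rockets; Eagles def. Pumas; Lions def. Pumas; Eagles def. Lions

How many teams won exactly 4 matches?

Win totals: Eagles 4, Pumas 2, Lions 2, Herons 4, Rockets 2, Orcas 1.
Exactly 4: Eagles, Herons — 2 teams.

2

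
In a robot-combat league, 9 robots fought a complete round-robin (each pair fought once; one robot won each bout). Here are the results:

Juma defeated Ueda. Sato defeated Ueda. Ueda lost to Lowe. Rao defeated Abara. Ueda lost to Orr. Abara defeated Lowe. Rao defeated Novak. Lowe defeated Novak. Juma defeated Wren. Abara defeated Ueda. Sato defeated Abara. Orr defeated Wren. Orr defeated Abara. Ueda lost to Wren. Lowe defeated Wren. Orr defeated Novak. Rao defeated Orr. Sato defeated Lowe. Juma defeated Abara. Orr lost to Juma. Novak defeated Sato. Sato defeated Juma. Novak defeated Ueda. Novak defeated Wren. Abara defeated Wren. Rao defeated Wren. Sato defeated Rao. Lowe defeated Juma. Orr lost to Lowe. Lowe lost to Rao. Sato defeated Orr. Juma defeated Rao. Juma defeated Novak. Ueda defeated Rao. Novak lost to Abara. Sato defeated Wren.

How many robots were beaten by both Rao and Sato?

Rao beat: Lowe, Abara, Wren, Orr, Novak.
Sato beat: Ueda, Juma, Rao, Lowe, Abara, Wren, Orr.
Both beat: Lowe, Abara, Wren, Orr — 4.

4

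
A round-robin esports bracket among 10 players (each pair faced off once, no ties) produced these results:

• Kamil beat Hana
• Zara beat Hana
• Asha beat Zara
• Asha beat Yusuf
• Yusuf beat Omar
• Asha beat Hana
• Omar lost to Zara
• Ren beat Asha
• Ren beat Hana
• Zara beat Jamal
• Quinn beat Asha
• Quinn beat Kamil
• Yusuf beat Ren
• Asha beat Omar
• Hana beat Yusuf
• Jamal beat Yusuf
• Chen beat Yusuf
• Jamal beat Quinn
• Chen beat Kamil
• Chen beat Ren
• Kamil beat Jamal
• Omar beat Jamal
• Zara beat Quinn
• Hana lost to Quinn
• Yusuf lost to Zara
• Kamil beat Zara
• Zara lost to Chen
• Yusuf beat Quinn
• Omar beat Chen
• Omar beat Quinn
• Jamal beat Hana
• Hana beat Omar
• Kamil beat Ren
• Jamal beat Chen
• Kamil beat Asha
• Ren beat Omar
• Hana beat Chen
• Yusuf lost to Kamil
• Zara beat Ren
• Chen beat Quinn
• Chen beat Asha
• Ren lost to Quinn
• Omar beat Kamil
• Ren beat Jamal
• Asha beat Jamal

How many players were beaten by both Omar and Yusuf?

1

Omar beat: Jamal, Kamil, Quinn, Chen.
Yusuf beat: Omar, Ren, Quinn.
Both beat: Quinn — 1.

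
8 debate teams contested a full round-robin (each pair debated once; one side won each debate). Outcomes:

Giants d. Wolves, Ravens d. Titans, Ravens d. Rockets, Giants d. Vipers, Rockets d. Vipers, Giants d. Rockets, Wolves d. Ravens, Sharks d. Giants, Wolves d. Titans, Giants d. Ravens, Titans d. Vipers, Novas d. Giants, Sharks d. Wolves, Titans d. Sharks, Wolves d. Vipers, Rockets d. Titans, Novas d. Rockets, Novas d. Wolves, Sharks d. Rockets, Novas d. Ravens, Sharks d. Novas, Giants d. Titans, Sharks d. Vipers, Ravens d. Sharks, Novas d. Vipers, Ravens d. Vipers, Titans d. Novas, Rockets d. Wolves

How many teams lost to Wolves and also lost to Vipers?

Wolves beat: Ravens, Titans, Vipers.
Vipers beat: no one.
No one was beaten by both.

0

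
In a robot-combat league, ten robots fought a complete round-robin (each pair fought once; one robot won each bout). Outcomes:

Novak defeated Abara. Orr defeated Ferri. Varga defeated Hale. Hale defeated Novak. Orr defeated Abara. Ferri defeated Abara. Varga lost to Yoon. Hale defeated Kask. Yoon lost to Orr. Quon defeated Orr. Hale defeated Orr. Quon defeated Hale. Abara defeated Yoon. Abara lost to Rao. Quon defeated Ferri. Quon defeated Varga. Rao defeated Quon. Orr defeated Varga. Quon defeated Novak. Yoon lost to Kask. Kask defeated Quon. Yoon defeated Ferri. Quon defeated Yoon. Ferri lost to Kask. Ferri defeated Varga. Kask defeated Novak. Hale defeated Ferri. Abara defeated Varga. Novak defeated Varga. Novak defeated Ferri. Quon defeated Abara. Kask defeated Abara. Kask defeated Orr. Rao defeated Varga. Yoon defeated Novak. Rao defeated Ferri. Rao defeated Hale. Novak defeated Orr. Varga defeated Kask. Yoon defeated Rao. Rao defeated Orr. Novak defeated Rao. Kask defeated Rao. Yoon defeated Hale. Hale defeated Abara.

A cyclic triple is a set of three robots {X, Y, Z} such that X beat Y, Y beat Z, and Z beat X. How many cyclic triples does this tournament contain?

Win totals: Kask 7, Hale 5, Orr 4, Quon 7, Yoon 5, Abara 2, Novak 5, Varga 2, Rao 6, Ferri 2.
A robot with w wins dominates both others in C(w,2) triples; summing gives 21 + 10 + 6 + 21 + 10 + 1 + 10 + 1 + 15 + 1 = 96 transitive triples.
Total triples C(10,3) = 120, so cyclic triples = 120 − 96 = 24.

24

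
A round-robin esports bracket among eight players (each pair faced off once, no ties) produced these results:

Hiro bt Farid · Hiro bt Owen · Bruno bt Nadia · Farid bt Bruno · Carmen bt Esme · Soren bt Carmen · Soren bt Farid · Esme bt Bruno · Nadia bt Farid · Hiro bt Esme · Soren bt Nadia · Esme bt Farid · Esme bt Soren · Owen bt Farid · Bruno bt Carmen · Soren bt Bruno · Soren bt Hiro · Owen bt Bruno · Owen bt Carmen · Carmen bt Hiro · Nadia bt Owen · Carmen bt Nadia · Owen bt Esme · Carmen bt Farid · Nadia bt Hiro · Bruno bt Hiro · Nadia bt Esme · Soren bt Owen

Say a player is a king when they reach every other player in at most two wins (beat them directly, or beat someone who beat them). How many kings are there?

Nadia reaches everyone (king).
Farid cannot reach Soren, Owen, Esme in two steps.
Soren reaches everyone (king).
Bruno cannot reach Soren in two steps.
Owen reaches everyone (king).
Esme reaches everyone (king).
Carmen reaches everyone (king).
Hiro cannot reach Nadia in two steps.
Kings: Nadia, Soren, Owen, Esme, Carmen — 5.

5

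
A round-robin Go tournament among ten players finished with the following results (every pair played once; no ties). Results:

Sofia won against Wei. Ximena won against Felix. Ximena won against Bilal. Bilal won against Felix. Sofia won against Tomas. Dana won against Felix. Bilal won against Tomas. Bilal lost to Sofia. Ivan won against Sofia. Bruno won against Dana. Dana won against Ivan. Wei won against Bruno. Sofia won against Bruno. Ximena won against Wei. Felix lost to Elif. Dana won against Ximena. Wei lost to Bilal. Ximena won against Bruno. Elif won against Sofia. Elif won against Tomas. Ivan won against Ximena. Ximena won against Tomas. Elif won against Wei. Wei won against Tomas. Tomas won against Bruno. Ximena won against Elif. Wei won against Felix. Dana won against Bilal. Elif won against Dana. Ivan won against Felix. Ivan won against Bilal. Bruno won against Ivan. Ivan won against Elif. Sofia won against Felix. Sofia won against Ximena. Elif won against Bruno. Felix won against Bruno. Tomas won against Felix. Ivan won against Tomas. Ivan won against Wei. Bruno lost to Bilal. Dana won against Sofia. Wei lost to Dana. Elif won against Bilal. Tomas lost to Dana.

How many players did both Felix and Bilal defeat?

1

Felix beat: Bruno.
Bilal beat: Tomas, Bruno, Wei, Felix.
Both beat: Bruno — 1.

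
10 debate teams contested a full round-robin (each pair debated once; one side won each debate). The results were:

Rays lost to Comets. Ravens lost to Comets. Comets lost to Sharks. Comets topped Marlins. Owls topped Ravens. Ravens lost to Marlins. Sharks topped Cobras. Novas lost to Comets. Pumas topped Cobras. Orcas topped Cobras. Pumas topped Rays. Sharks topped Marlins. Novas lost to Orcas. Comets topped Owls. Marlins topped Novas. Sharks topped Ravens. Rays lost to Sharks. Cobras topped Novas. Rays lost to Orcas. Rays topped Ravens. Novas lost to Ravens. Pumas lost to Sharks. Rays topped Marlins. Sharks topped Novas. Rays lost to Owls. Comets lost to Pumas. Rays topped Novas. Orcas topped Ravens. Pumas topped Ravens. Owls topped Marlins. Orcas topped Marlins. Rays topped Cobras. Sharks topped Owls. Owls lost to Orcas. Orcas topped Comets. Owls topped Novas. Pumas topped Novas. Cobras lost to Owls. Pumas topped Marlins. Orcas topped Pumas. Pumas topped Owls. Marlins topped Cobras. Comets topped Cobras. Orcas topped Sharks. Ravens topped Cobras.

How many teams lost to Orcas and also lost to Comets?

6

Orcas beat: Owls, Cobras, Rays, Sharks, Pumas, Comets, Marlins, Ravens, Novas.
Comets beat: Owls, Cobras, Rays, Marlins, Ravens, Novas.
Both beat: Owls, Cobras, Rays, Marlins, Ravens, Novas — 6.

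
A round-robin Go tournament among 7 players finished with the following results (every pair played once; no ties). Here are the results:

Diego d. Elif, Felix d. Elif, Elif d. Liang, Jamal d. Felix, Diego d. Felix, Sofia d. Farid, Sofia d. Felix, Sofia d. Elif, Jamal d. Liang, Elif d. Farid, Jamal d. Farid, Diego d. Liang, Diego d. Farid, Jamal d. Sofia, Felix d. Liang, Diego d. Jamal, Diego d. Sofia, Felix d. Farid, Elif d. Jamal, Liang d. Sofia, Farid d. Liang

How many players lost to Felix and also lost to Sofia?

Felix beat: Elif, Liang, Farid.
Sofia beat: Elif, Felix, Farid.
Both beat: Elif, Farid — 2.

2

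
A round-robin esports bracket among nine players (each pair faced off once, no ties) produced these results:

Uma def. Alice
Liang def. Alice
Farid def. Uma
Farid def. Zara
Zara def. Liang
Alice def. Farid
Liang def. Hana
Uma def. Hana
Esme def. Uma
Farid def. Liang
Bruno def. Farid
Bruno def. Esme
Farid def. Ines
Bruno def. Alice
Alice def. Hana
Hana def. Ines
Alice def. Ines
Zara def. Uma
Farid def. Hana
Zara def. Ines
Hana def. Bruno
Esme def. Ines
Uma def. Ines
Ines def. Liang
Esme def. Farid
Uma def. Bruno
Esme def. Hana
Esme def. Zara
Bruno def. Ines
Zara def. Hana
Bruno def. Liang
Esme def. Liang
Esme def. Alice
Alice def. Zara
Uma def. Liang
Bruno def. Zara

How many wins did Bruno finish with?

Bruno's results: beat Ines, Alice, Farid, Esme, Liang, Zara; lost to Uma, Hana.
That is 6 wins.

6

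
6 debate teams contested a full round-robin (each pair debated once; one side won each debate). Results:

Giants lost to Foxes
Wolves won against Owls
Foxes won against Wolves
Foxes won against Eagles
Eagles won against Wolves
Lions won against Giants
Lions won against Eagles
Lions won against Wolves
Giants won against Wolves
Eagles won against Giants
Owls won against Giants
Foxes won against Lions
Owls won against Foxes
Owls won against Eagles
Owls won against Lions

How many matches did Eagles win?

2

Eagles' results: beat Wolves, Giants; lost to Foxes, Owls, Lions.
That is 2 wins.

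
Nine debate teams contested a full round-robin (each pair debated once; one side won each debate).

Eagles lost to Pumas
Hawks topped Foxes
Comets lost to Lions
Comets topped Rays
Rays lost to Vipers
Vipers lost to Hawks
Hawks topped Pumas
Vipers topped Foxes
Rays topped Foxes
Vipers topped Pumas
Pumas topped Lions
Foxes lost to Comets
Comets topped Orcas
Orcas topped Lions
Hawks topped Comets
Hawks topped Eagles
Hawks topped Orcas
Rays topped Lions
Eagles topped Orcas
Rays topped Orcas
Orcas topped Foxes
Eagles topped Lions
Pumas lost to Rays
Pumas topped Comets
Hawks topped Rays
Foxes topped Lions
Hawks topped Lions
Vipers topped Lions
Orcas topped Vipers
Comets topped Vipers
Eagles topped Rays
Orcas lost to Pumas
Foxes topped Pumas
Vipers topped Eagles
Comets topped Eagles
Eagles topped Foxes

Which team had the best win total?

Hawks

Win totals: Vipers 5, Comets 5, Pumas 4, Foxes 2, Eagles 4, Hawks 8, Rays 4, Lions 1, Orcas 3.
Hawks leads with 8 wins (next highest: 5).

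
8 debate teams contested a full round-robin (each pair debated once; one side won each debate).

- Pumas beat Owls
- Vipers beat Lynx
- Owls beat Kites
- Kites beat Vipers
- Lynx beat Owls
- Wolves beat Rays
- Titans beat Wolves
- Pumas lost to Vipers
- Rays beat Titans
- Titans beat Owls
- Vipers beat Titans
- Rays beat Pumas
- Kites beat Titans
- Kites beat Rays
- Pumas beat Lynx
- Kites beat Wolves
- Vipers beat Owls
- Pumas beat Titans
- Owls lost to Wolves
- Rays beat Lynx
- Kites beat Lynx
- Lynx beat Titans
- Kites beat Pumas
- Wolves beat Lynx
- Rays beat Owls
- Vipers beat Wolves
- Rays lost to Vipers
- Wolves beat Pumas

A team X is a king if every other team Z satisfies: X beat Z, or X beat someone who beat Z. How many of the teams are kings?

3

Titans cannot reach Vipers in two steps.
Kites reaches everyone (king).
Pumas cannot reach Rays, Vipers in two steps.
Rays cannot reach Vipers in two steps.
Lynx cannot reach Pumas, Rays, Vipers in two steps.
Wolves cannot reach Vipers in two steps.
Vipers reaches everyone (king).
Owls reaches everyone (king).
Kings: Kites, Vipers, Owls — 3.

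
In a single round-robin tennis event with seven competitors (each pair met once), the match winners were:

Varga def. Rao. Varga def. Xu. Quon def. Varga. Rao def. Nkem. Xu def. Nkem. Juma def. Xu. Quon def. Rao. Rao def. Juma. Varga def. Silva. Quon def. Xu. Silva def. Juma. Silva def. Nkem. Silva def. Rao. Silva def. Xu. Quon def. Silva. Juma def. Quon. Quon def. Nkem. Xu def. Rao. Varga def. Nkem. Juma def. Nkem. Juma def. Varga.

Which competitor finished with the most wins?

Win totals: Rao 2, Quon 5, Silva 4, Xu 2, Varga 4, Nkem 0, Juma 4.
Quon leads with 5 wins (next highest: 4).

Quon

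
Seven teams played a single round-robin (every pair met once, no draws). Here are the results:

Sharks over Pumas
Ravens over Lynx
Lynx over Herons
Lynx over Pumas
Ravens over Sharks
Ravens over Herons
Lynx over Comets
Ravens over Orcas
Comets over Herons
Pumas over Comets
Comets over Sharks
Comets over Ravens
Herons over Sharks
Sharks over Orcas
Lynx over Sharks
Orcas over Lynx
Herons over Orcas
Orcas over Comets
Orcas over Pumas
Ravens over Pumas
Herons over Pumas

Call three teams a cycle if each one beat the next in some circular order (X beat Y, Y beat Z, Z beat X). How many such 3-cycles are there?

9

Win totals: Pumas 1, Comets 3, Sharks 2, Herons 3, Lynx 4, Orcas 3, Ravens 5.
A team with w wins dominates both others in C(w,2) triples; summing gives 0 + 3 + 1 + 3 + 6 + 3 + 10 = 26 transitive triples.
Total triples C(7,3) = 35, so cyclic triples = 35 − 26 = 9.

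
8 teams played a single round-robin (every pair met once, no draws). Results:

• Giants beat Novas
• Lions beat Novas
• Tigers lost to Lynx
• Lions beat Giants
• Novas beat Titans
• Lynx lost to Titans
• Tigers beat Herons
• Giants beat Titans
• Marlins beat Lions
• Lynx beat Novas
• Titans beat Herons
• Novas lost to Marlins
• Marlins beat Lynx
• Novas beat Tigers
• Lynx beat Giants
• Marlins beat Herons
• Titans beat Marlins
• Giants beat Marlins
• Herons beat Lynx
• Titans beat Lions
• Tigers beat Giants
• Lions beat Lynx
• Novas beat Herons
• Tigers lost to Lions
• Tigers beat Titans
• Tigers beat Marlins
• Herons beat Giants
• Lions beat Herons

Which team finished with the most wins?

Win totals: Lions 5, Marlins 4, Tigers 4, Lynx 3, Novas 3, Giants 3, Titans 4, Herons 2.
Lions leads with 5 wins (next highest: 4).

Lions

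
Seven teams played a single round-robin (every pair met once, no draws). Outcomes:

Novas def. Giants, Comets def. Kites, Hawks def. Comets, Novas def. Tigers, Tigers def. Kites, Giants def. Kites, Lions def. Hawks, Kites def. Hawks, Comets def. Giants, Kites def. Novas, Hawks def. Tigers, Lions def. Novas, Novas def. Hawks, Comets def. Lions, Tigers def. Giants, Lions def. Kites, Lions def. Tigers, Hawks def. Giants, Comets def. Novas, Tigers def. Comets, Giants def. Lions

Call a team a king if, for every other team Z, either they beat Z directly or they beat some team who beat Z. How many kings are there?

5

Kites cannot reach Lions in two steps.
Tigers reaches everyone (king).
Novas reaches everyone (king).
Comets reaches everyone (king).
Hawks reaches everyone (king).
Giants cannot reach Comets in two steps.
Lions reaches everyone (king).
Kings: Tigers, Novas, Comets, Hawks, Lions — 5.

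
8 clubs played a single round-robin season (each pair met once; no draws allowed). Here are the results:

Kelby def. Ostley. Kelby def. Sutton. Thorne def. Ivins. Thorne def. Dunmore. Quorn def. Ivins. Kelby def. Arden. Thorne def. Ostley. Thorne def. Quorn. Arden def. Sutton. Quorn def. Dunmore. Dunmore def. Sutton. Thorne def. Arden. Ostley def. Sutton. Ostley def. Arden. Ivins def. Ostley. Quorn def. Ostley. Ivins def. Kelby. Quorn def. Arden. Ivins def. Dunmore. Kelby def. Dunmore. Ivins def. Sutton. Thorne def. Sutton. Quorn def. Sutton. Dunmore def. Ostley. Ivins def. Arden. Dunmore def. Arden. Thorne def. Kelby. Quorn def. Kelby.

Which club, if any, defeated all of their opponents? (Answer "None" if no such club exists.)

Thorne

Thorne has 7 wins out of 7 opponents — a perfect record.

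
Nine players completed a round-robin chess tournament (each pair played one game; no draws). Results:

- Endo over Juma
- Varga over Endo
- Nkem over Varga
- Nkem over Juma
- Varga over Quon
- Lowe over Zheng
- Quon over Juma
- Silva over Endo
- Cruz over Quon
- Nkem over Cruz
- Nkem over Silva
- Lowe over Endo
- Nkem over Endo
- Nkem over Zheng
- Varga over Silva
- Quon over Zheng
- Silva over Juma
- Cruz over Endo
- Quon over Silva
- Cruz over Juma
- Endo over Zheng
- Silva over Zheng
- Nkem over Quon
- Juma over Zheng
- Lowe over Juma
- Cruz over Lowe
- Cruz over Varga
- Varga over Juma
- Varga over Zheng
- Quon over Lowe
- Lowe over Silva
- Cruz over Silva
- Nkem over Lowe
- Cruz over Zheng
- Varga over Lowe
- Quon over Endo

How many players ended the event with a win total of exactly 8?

1

Win totals: Cruz 7, Endo 2, Zheng 0, Nkem 8, Juma 1, Lowe 4, Quon 5, Silva 3, Varga 6.
Exactly 8: Nkem — 1 player.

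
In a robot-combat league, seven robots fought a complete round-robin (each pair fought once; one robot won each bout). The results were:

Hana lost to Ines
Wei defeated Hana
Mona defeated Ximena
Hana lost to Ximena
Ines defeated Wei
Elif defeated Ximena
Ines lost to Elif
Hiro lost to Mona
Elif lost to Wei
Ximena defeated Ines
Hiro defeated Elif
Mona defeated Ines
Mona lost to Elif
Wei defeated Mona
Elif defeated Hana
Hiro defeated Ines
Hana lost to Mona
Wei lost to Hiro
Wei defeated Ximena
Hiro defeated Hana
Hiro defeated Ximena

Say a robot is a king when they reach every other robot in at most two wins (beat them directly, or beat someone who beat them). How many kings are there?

4

Ines cannot reach Hiro in two steps.
Ximena cannot reach Mona, Elif, Hiro in two steps.
Mona reaches everyone (king).
Wei reaches everyone (king).
Elif reaches everyone (king).
Hiro reaches everyone (king).
Hana cannot reach Ines, Ximena, Mona, Wei, Elif, Hiro in two steps.
Kings: Mona, Wei, Elif, Hiro — 4.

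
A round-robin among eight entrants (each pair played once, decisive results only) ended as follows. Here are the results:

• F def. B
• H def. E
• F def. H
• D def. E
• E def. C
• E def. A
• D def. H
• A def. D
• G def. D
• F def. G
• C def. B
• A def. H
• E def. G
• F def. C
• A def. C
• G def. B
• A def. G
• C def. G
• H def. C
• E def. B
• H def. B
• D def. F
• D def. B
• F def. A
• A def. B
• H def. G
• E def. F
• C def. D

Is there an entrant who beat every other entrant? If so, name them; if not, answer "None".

None

Highest win total is F with 5 (out of 7 possible).
F lost to D, E, so no entrant went undefeated.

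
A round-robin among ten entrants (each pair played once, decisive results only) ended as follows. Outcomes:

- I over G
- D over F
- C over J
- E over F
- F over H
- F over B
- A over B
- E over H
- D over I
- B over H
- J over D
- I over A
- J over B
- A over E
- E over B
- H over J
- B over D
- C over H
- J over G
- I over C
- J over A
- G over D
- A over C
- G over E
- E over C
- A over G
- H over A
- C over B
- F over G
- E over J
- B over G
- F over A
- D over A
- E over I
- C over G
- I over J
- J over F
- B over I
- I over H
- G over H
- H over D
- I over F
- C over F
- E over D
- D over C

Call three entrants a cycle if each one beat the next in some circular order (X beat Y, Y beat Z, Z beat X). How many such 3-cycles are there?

Win totals: A 4, B 4, C 5, D 4, E 7, F 4, G 3, H 3, I 6, J 5.
An entrant with w wins dominates both others in C(w,2) triples; summing gives 6 + 6 + 10 + 6 + 21 + 6 + 3 + 3 + 15 + 10 = 86 transitive triples.
Total triples C(10,3) = 120, so cyclic triples = 120 − 86 = 34.

34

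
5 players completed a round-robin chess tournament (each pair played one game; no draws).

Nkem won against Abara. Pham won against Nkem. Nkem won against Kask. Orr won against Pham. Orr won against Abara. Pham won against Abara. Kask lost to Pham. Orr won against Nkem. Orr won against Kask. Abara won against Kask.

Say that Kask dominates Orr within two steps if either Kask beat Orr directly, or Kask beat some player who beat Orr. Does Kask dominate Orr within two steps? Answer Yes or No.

No

Kask did not beat Orr directly.
Kask beat no one, so there is no intermediate player.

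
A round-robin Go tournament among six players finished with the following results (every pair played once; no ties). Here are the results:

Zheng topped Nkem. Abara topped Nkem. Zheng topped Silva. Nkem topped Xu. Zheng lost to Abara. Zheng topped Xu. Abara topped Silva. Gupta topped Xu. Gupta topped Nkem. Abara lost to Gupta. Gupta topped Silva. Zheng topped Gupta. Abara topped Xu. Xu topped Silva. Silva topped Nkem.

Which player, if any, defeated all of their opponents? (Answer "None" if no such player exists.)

None

Highest win total is Zheng with 4 (out of 5 possible).
Zheng lost to Abara, so no player went undefeated.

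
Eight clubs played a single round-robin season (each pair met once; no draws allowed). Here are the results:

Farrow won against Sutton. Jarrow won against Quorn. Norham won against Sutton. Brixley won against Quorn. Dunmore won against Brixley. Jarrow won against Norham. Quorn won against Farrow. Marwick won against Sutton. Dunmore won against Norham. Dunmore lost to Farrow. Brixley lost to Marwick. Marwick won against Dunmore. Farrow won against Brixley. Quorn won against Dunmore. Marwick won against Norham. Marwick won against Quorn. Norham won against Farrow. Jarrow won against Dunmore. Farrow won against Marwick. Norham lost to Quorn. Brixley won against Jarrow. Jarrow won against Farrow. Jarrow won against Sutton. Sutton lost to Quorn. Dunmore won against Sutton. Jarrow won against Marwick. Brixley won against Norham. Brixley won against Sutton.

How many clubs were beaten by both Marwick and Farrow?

Marwick beat: Brixley, Norham, Sutton, Dunmore, Quorn.
Farrow beat: Marwick, Brixley, Sutton, Dunmore.
Both beat: Brixley, Sutton, Dunmore — 3.

3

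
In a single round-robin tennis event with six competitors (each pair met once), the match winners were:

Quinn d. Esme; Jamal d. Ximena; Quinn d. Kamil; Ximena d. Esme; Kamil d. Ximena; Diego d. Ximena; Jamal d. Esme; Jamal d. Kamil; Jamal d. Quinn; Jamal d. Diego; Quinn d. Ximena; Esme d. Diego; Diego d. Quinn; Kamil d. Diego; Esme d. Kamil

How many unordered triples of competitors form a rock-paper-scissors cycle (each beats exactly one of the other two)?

Of the C(6,3) = 20 triples, the cyclic ones are: {Diego, Esme, Quinn}; {Diego, Esme, Ximena}; {Diego, Quinn, Kamil}; {Esme, Kamil, Ximena}.
That is 4.

4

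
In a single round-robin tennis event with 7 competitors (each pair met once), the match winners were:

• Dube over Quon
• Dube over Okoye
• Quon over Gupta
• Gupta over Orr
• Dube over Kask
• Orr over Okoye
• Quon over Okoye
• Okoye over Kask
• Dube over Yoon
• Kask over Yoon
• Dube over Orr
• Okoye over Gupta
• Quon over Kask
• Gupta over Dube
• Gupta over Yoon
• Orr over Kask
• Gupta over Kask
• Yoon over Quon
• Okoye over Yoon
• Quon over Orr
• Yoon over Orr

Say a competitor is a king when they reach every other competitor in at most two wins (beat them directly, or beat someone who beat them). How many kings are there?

4

Quon reaches everyone (king).
Gupta reaches everyone (king).
Dube reaches everyone (king).
Okoye reaches everyone (king).
Yoon cannot reach Dube in two steps.
Kask cannot reach Gupta, Dube, Okoye in two steps.
Orr cannot reach Quon, Dube in two steps.
Kings: Quon, Gupta, Dube, Okoye — 4.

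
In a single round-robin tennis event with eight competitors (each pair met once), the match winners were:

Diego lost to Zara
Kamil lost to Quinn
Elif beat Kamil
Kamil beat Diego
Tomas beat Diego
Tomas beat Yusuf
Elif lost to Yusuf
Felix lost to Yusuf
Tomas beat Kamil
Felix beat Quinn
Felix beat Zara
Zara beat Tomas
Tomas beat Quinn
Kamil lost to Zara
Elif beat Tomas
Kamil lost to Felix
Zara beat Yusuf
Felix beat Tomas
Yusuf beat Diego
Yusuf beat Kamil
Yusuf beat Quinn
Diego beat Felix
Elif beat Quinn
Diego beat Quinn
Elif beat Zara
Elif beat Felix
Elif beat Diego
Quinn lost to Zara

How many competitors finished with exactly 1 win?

2

Win totals: Tomas 4, Diego 2, Yusuf 5, Zara 5, Quinn 1, Elif 6, Kamil 1, Felix 4.
Exactly 1: Quinn, Kamil — 2 competitors.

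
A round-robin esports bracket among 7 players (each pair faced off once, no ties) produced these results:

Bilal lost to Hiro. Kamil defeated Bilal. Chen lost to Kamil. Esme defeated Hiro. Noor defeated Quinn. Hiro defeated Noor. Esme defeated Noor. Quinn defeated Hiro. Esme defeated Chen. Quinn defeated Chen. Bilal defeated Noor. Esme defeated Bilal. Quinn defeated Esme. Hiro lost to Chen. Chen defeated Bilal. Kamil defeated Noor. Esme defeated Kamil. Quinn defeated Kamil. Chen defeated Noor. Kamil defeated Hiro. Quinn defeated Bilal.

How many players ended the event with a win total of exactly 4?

1

Win totals: Hiro 2, Chen 3, Esme 5, Kamil 4, Bilal 1, Noor 1, Quinn 5.
Exactly 4: Kamil — 1 player.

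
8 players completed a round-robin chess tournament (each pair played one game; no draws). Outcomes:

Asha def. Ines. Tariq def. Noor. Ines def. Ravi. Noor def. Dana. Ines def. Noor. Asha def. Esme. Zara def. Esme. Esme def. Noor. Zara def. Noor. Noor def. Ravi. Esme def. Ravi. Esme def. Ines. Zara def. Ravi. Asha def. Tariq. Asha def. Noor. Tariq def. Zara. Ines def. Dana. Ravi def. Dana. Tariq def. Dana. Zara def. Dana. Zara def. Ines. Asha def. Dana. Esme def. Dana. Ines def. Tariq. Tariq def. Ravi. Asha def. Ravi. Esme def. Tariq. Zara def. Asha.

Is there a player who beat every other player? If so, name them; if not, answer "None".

Highest win total is Zara with 6 (out of 7 possible).
Zara lost to Tariq, so no player went undefeated.

None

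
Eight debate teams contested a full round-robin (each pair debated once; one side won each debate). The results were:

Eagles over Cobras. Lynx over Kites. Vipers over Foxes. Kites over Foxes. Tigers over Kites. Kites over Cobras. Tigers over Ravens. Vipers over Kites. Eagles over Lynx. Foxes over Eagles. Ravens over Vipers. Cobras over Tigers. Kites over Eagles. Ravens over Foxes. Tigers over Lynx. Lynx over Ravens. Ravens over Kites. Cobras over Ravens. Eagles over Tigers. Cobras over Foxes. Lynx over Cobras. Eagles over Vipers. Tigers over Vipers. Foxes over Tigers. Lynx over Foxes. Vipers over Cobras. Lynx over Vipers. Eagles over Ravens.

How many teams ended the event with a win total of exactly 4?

Win totals: Tigers 4, Kites 3, Cobras 3, Foxes 2, Ravens 3, Lynx 5, Eagles 5, Vipers 3.
Exactly 4: Tigers — 1 team.

1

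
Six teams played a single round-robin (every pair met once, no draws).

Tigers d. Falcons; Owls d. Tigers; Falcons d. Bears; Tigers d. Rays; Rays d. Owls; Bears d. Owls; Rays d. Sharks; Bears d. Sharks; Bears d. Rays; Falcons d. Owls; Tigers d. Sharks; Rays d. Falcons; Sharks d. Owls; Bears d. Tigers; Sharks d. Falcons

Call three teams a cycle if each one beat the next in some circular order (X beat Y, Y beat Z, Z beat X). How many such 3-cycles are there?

6

Win totals: Falcons 2, Bears 4, Rays 3, Sharks 2, Owls 1, Tigers 3.
A team with w wins dominates both others in C(w,2) triples; summing gives 1 + 6 + 3 + 1 + 0 + 3 = 14 transitive triples.
Total triples C(6,3) = 20, so cyclic triples = 20 − 14 = 6.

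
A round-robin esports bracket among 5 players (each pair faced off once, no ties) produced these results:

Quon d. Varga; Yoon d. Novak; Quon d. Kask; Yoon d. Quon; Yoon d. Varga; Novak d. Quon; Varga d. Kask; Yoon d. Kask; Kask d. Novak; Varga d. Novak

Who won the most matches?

Win totals: Kask 1, Varga 2, Yoon 4, Quon 2, Novak 1.
Yoon leads with 4 wins (next highest: 2).

Yoon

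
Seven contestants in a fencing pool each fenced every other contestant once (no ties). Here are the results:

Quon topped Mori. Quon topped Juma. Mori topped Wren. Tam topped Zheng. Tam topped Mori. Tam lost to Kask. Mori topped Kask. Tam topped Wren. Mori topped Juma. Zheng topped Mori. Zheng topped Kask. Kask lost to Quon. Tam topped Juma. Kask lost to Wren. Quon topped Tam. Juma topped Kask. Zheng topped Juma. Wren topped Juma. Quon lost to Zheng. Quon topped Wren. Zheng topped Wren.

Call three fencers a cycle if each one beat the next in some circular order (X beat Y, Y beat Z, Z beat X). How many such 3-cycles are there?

Win totals: Kask 1, Quon 5, Zheng 5, Mori 3, Wren 2, Juma 1, Tam 4.
A fencer with w wins dominates both others in C(w,2) triples; summing gives 0 + 10 + 10 + 3 + 1 + 0 + 6 = 30 transitive triples.
Total triples C(7,3) = 35, so cyclic triples = 35 − 30 = 5.

5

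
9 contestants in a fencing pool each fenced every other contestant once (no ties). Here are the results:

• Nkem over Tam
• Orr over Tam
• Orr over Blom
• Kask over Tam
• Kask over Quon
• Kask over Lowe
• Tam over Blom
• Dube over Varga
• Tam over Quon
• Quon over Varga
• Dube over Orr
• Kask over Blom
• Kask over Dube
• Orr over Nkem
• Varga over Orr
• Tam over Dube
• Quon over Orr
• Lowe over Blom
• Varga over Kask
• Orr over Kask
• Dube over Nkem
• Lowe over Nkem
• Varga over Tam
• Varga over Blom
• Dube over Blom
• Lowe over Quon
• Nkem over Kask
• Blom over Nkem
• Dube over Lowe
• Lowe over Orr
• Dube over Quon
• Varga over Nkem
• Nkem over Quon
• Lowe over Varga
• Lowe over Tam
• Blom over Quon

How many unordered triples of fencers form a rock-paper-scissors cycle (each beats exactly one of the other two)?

20

Win totals: Tam 3, Dube 6, Blom 2, Kask 5, Varga 5, Orr 4, Nkem 3, Quon 2, Lowe 6.
A fencer with w wins dominates both others in C(w,2) triples; summing gives 3 + 15 + 1 + 10 + 10 + 6 + 3 + 1 + 15 = 64 transitive triples.
Total triples C(9,3) = 84, so cyclic triples = 84 − 64 = 20.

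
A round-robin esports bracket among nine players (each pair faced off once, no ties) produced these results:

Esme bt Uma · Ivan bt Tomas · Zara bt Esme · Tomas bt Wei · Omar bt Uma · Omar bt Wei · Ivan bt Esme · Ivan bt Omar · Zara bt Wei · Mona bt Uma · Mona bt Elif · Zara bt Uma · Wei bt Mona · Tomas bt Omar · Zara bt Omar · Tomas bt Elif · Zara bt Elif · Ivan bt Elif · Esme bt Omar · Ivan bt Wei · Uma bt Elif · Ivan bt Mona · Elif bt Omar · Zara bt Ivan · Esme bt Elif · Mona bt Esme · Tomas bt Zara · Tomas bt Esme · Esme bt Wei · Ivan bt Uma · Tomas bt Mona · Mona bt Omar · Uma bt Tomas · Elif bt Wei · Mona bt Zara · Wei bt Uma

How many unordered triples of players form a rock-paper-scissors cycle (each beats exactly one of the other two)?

13

Win totals: Omar 2, Ivan 7, Wei 2, Zara 6, Elif 2, Uma 2, Esme 4, Tomas 6, Mona 5.
A player with w wins dominates both others in C(w,2) triples; summing gives 1 + 21 + 1 + 15 + 1 + 1 + 6 + 15 + 10 = 71 transitive triples.
Total triples C(9,3) = 84, so cyclic triples = 84 − 71 = 13.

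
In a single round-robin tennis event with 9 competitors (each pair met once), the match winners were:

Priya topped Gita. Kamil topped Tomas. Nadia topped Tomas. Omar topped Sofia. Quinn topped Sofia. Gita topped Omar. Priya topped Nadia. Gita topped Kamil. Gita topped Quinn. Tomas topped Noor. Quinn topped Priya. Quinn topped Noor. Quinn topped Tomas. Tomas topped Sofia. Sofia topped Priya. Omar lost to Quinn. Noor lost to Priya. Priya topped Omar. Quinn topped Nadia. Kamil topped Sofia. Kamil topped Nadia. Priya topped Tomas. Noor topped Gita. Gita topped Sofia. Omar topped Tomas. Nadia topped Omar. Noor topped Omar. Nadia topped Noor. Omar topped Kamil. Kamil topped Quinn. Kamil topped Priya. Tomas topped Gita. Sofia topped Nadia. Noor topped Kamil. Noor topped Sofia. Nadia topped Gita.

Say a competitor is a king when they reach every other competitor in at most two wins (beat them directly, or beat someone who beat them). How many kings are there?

7

Quinn reaches everyone (king).
Noor reaches everyone (king).
Kamil reaches everyone (king).
Sofia cannot reach Quinn, Kamil in two steps.
Gita reaches everyone (king).
Tomas reaches everyone (king).
Omar reaches everyone (king).
Priya reaches everyone (king).
Nadia cannot reach Priya in two steps.
Kings: Quinn, Noor, Kamil, Gita, Tomas, Omar, Priya — 7.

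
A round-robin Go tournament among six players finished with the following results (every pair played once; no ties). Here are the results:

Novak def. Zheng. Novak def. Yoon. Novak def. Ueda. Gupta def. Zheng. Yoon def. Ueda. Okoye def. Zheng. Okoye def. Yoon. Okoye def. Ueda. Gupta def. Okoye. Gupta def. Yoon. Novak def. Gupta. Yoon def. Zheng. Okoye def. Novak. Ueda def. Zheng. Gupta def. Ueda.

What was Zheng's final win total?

Zheng's results: beat no one; lost to Okoye, Yoon, Ueda, Novak, Gupta.
That is 0 wins.

0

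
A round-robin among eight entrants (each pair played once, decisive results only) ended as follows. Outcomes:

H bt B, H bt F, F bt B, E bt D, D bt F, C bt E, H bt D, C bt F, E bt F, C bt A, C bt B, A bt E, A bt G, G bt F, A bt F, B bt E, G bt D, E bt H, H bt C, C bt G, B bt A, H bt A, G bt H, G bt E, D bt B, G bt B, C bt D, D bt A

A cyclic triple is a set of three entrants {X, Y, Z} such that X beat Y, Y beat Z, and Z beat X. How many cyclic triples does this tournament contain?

Win totals: A 3, B 2, C 6, D 3, E 3, F 1, G 5, H 5.
An entrant with w wins dominates both others in C(w,2) triples; summing gives 3 + 1 + 15 + 3 + 3 + 0 + 10 + 10 = 45 transitive triples.
Total triples C(8,3) = 56, so cyclic triples = 56 − 45 = 11.

11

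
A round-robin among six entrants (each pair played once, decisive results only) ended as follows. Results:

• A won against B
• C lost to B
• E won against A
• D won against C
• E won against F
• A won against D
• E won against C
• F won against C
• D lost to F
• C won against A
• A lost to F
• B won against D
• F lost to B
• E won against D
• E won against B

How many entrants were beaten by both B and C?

0

B beat: C, D, F.
C beat: A.
No one was beaten by both.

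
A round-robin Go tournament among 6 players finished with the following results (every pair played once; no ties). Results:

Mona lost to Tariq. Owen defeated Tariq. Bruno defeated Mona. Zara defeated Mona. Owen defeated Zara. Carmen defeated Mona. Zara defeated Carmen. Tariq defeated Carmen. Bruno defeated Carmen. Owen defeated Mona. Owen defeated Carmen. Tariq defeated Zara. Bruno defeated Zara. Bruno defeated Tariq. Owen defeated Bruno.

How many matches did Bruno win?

4

Bruno's results: beat Tariq, Zara, Mona, Carmen; lost to Owen.
That is 4 wins.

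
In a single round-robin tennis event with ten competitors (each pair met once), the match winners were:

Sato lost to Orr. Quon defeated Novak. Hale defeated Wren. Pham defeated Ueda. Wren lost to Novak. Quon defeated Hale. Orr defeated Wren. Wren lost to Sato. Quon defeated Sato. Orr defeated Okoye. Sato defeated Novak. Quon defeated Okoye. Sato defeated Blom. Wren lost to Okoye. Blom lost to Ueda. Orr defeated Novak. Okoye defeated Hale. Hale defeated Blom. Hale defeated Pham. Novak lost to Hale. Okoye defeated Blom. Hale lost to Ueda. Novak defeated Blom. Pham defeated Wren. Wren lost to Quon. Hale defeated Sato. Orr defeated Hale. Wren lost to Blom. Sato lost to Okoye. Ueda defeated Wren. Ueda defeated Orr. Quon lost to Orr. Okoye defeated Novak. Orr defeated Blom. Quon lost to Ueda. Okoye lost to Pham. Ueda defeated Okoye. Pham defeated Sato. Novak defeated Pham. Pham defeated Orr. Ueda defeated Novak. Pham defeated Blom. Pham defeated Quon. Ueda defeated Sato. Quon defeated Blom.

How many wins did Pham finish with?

7

Pham's results: beat Sato, Wren, Ueda, Okoye, Quon, Orr, Blom; lost to Hale, Novak.
That is 7 wins.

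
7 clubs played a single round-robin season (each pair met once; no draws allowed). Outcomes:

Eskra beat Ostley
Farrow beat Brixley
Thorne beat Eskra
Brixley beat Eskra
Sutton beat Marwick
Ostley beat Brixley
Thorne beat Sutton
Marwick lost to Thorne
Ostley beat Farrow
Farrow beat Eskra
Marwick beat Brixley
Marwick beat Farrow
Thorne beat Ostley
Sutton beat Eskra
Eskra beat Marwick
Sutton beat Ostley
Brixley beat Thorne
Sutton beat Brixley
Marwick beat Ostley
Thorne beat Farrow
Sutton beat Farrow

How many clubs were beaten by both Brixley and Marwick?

Brixley beat: Eskra, Thorne.
Marwick beat: Ostley, Brixley, Farrow.
No one was beaten by both.

0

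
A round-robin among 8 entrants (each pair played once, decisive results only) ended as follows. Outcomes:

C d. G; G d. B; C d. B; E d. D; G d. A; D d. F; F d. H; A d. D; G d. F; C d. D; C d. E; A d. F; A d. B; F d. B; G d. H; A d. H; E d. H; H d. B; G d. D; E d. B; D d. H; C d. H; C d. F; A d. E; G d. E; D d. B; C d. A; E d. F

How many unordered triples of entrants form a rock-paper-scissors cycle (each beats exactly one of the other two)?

0

Win totals: A 5, B 0, C 7, D 3, E 4, F 2, G 6, H 1.
An entrant with w wins dominates both others in C(w,2) triples; summing gives 10 + 0 + 21 + 3 + 6 + 1 + 15 + 0 = 56 transitive triples.
Total triples C(8,3) = 56, so cyclic triples = 56 − 56 = 0.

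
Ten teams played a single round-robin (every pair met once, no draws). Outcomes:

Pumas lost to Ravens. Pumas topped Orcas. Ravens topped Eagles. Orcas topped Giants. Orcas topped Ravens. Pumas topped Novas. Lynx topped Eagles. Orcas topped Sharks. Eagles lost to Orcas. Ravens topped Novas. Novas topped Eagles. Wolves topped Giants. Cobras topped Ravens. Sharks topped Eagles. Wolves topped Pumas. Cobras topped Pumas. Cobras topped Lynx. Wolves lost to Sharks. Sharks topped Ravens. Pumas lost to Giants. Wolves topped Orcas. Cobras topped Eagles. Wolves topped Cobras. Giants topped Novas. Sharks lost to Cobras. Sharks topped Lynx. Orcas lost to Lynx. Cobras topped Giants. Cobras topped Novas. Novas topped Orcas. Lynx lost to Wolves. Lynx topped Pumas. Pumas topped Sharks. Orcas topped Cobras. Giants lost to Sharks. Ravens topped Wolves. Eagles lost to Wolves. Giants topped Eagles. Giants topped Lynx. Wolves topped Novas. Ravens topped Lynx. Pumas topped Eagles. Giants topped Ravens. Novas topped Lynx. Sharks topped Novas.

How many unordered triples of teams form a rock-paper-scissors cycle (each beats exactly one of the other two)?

21

Win totals: Eagles 0, Wolves 7, Orcas 5, Novas 3, Pumas 4, Giants 5, Ravens 5, Sharks 6, Lynx 3, Cobras 7.
A team with w wins dominates both others in C(w,2) triples; summing gives 0 + 21 + 10 + 3 + 6 + 10 + 10 + 15 + 3 + 21 = 99 transitive triples.
Total triples C(10,3) = 120, so cyclic triples = 120 − 99 = 21.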